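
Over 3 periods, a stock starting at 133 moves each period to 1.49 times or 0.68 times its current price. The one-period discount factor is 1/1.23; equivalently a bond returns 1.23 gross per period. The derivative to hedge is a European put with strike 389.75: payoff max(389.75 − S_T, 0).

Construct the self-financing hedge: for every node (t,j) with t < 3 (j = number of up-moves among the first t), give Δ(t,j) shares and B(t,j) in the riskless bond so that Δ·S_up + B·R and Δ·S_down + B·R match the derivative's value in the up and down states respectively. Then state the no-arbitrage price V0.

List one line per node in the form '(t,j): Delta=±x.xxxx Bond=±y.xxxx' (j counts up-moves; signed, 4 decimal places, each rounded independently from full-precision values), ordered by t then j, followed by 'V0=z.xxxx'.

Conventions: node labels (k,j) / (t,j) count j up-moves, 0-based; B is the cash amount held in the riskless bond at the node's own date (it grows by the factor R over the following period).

(0,0): Delta=-0.8580 Bond=199.0023
(1,0): Delta=-1.0000 Bond=257.6178
(1,1): Delta=-0.8273 Bond=238.7006
(2,0): Delta=-1.0000 Bond=316.8699
(2,1): Delta=-1.0000 Bond=316.8699
(2,2): Delta=-0.7901 Bond=282.6022
V0=84.8920

The replicating-portfolio and risk-neutral prices coincide; use p* = (1.23−0.68)/(1.49−0.68) = 0.6790 for the latter.
Payoffs at expiry: V(3,0)=347.9305, V(3,1)=298.1162, V(3,2)=188.9642, V(3,3)=0.0000
Node (2,0) S=61.4992: V=(p*·298.1162+(1−p*)·347.9305)/1.23=255.3707; Δ=(298.1162−347.9305)/(91.6338−41.8195)=-1.0000; B=V−Δ·S=316.8699
Node (2,1) S=134.7556: V=(p*·188.9642+(1−p*)·298.1162)/1.23=182.1143; Δ=(188.9642−298.1162)/(200.7858−91.6338)=-1.0000; B=V−Δ·S=316.8699
Node (2,2) S=295.2733: V=(p*·0.0000+(1−p*)·188.9642)/1.23=49.3131; Δ=(0.0000−188.9642)/(439.9572−200.7858)=-0.7901; B=V−Δ·S=282.6022
Node (1,0) S=90.4400: V=(p*·182.1143+(1−p*)·255.3707)/1.23=167.1778; Δ=(182.1143−255.3707)/(134.7556−61.4992)=-1.0000; B=V−Δ·S=257.6178
Node (1,1) S=198.1700: V=(p*·49.3131+(1−p*)·182.1143)/1.23=74.7485; Δ=(49.3131−182.1143)/(295.2733−134.7556)=-0.8273; B=V−Δ·S=238.7006
Node (0,0) S=133.0000: V=(p*·74.7485+(1−p*)·167.1778)/1.23=84.8920; Δ=(74.7485−167.1778)/(198.1700−90.4400)=-0.8580; B=V−Δ·S=199.0023
Verification: the root portfolio costs Δ(0,0)·S0 + B(0,0) = 84.8920, matching V0.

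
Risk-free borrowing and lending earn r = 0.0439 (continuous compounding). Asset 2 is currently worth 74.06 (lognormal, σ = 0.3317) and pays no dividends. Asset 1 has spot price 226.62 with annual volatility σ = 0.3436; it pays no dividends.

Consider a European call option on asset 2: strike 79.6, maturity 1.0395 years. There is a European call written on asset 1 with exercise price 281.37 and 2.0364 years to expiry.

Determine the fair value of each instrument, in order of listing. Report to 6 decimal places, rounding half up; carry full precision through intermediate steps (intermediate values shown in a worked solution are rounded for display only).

[asset 2 call K=79.6]
σ√T = 0.3317·√1.0395 = 0.338188
d₁ = (ln(S/K) + (r+σ²/2)T) / (σ√T) = (ln(74.06/79.6) + (0.0439+0.3317²/2)·1.0395) / 0.338188 = (-0.072139 + 0.102819) / 0.338188 = 0.090722
d₂ = d₁ − σ√T = 0.090722 − 0.338188 = -0.247466
e^{−rT} = 0.955392
N(d₁) = 0.536143,  N(d₂) = 0.402274
price = S·N(d₁) − K·e^{−rT}·N(d₂) = 39.706762 − 30.592590 = 9.114172
[asset 1 call K=281.37]
σ√T = 0.3436·√2.0364 = 0.490326
d₁ = (ln(S/K) + (r+σ²/2)T) / (σ√T) = (ln(226.62/281.37) + (0.0439+0.3436²/2)·2.0364) / 0.490326 = (-0.216396 + 0.209608) / 0.490326 = -0.013844
d₂ = d₁ − σ√T = -0.013844 − 0.490326 = -0.504170
e^{−rT} = 0.914482
N(d₁) = 0.494477,  N(d₂) = 0.307071
price = S·N(d₁) − K·e^{−rT}·N(d₂) = 112.058386 − 79.011698 = 33.046688

price(asset 2 call K=79.6) = 9.114172
price(asset 1 call K=281.37) = 33.046688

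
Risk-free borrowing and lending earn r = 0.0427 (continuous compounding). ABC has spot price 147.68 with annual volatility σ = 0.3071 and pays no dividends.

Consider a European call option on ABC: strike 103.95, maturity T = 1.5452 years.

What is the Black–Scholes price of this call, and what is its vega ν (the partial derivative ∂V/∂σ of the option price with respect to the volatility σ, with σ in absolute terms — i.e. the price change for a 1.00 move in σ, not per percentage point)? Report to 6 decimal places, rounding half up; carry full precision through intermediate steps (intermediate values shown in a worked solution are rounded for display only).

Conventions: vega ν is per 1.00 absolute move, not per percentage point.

σ√T = 0.3071·√1.5452 = 0.381744
d₁ = (ln(S/K) + (r+σ²/2)T) / (σ√T) = (ln(147.68/103.95) + (0.0427+0.3071²/2)·1.5452) / 0.381744 = (0.351138 + 0.138844) / 0.381744 = 1.283536
d₂ = d₁ − σ√T = 1.283536 − 0.381744 = 0.901792
e^{−rT} = 0.936150
N(d₁) = 0.900348,  N(d₂) = 0.816416
Call price V = S·N(d₁) − K·e^{−rT}·N(d₂) = 132.963360 − 79.447709 = 53.515652
φ(d₁) = (1/√(2π))·e^{−d₁²/2} = 0.175052
ν = S·φ(d₁)·√T = 32.135260

price = 53.515652
ν = 32.135260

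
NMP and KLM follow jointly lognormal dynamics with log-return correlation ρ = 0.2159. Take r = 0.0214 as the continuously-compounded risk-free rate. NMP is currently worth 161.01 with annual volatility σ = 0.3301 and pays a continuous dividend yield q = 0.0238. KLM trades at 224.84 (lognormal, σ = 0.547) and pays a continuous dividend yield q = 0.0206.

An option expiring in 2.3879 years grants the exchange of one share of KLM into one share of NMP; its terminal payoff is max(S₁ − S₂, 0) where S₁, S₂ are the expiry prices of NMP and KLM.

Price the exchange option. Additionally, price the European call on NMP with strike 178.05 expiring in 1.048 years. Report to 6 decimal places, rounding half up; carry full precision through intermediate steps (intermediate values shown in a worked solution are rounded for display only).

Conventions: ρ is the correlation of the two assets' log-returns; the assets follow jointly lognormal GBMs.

exchange price = 36.064363
price(NMP call K=178.05) = 14.702407

σ_eff = √(σ₁² + σ₂² − 2ρσ₁σ₂) = √(0.3301² + 0.547² − 2·0.2159·0.3301·0.547) = 0.574637
d₁ = (ln(S₁/S₂) + (q₂ − q₁ + σ_eff²/2)T) / (σ_eff√T) = (ln(161.01/224.84) + (0.0206 − 0.0238 + 0.165104)·2.3879) / 0.887976 = 0.059334
d₂ = d₁ − σ_eff√T = 0.059334 − 0.887976 = -0.828642
N(d₁) = 0.523657,  N(d₂) = 0.203653
V = S₁·e^{−q₁T}·N(d₁) − S₂·e^{−q₂T}·N(d₂) = 79.655879 − 43.591516 = 36.064363
[vanilla: NMP call K=178.05]
σ√T = 0.3301·√1.048 = 0.337930
d₁ = (ln(S/K) + (r−q+σ²/2)T) / (σ√T) = (ln(161.01/178.05) + (0.0214−0.0238+0.3301²/2)·1.048) / 0.337930 = (-0.100598 + 0.054583) / 0.337930 = -0.136167
d₂ = d₁ − σ√T = -0.136167 − 0.337930 = -0.474097
e^{−rT} = 0.977822
e^{−qT} = 0.975366
N(d₁) = 0.445845,  N(d₂) = 0.317715
price = S·e^{−qT}·N(d₁) − K·e^{−rT}·N(d₂) = 70.017071 − 55.314664 = 14.702407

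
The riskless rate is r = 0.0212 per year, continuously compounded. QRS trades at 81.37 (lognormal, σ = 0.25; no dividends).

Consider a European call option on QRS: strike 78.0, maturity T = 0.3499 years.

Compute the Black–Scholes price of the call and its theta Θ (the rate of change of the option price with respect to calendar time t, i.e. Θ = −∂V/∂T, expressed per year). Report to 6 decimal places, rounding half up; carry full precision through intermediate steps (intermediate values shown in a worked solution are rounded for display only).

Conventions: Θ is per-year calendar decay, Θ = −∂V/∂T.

price = 6.914503
Θ = -7.296947

σ√T = 0.25·√0.3499 = 0.147881
d₁ = (ln(S/K) + (r+σ²/2)T) / (σ√T) = (ln(81.37/78.0) + (0.0212+0.25²/2)·0.3499) / 0.147881 = (0.042298 + 0.018352) / 0.147881 = 0.410128
d₂ = d₁ − σ√T = 0.410128 − 0.147881 = 0.262247
e^{−rT} = 0.992610
N(d₁) = 0.659144,  N(d₂) = 0.603435
Call price V = S·N(d₁) − K·e^{−rT}·N(d₂) = 53.634545 − 46.720042 = 6.914503
φ(d₁) = (1/√(2π))·e^{−d₁²/2} = 0.366762
Θ = −S·φ(d₁)·σ/(2√T) − r·K·e^{−rT}·N(d₂) = −6.306482 − 0.990465 = -7.296947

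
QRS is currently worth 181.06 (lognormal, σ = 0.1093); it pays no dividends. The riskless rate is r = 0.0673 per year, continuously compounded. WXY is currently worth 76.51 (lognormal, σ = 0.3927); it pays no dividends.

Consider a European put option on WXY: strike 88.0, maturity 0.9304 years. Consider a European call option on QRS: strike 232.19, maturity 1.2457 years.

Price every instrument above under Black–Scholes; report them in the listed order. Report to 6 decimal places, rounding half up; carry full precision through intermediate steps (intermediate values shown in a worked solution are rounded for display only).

[WXY put K=88.0]
σ√T = 0.3927·√0.9304 = 0.378788
d₁ = (ln(S/K) + (r+σ²/2)T) / (σ√T) = (ln(76.51/88.0) + (0.0673+0.3927²/2)·0.9304) / 0.378788 = (-0.139915 + 0.134356) / 0.378788 = -0.014677
d₂ = d₁ − σ√T = -0.014677 − 0.378788 = -0.393464
e^{−rT} = 0.939304
N(−d₁) = 0.505855,  N(−d₂) = 0.653012
price = K·e^{−rT}·N(−d₂) − S·N(−d₁) = 53.977148 − 38.702967 = 15.274181
[QRS call K=232.19]
σ√T = 0.1093·√1.2457 = 0.121991
d₁ = (ln(S/K) + (r+σ²/2)T) / (σ√T) = (ln(181.06/232.19) + (0.0673+0.1093²/2)·1.2457) / 0.121991 = (-0.248728 + 0.091276) / 0.121991 = -1.290680
d₂ = d₁ − σ√T = -1.290680 − 0.121991 = -1.412671
e^{−rT} = 0.919582
N(d₁) = 0.098407,  N(d₂) = 0.078876
price = S·N(d₁) − K·e^{−rT}·N(d₂) = 17.817623 − 16.841484 = 0.976139

price(WXY put K=88.0) = 15.274181
price(QRS call K=232.19) = 0.976139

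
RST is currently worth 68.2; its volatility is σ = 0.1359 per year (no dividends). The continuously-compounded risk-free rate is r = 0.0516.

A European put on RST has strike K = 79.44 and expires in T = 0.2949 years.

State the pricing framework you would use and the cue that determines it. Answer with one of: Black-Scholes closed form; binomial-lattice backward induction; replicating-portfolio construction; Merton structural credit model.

Key observation: the instrument is a plain European put (strike 79.44) on a lognormal asset; the exact continuous-time formula applies directly.

framework: Black-Scholes closed form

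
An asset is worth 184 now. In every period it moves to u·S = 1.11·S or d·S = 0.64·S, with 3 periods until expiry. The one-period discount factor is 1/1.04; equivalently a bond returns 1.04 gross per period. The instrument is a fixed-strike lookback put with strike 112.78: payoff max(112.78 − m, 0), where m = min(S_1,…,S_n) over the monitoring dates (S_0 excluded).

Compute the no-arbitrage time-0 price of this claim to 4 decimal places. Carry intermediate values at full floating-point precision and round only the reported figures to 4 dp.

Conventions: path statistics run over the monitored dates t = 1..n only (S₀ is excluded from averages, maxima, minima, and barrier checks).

price = 1.7950

Set p* = 0.8511 (from d < R < u); the path-dependent value is the discounted p*-expectation over all price paths.
Enumerate all 2^3 = 8 price paths (U = up ×1.11, D = down ×0.64); each path with k up-moves has probability p*^k·(1−p*)^(3−k).
DDD: m=48.2345, payoff=64.5455, prob=0.003304
UDD: m=83.6567, payoff=29.1233, prob=0.018878
DUD: m=83.6567, payoff=29.1233, prob=0.018878
UUD: m=145.0921, payoff=0.0000, prob=0.107876
DDU: m=75.3664, payoff=37.4136, prob=0.018878
UDU: m=130.7136, payoff=0.0000, prob=0.107876
DUU: m=117.7600, payoff=0.0000, prob=0.107876
UUU: m=204.2400, payoff=0.0000, prob=0.616434
Price = Σ prob·payoff / R^3 = 2.019139 / 1.124864 = 1.7950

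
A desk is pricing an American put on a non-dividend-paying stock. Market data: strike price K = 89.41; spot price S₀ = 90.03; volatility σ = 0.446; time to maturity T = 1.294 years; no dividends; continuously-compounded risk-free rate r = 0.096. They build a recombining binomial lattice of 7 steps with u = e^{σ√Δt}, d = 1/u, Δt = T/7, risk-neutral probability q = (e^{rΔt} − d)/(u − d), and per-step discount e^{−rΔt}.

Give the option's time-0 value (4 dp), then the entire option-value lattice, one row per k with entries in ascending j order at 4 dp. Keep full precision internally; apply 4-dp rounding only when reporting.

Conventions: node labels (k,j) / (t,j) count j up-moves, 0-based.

Δt=0.18486, u=1.21138, d=0.82551, q=0.49861, disc=e^(-rΔt)=0.98241
k=7 terminal: V=max(K-S,0) → 65.8903 54.8964 38.7635 15.0896 0.0000 0.0000 0.0000 0.0000
k=6: j=0 S=28.4912 intr=60.9188 cont=59.3461 V=60.9188[EX]; j=1 S=41.8090 intr=47.6010 cont=46.0283 V=47.6010[EX]; j=2 S=61.3520 intr=28.0580 cont=26.4853 V=28.0580[EX]; j=3 S=90.0300 intr=0.0000 cont=7.4327 V=7.4327[hold]; j=4 S=132.1131 intr=0.0000 cont=0.0000 V=0.0000[hold]; j=5 S=193.8673 intr=0.0000 cont=0.0000 V=0.0000[hold]; j=6 S=284.4876 intr=0.0000 cont=0.0000 V=0.0000[hold]
k=5: j=0 S=34.5136 intr=54.8964 cont=53.3237 V=54.8964[EX]; j=1 S=50.6465 intr=38.7635 cont=37.1908 V=38.7635[EX]; j=2 S=74.3204 intr=15.0896 cont=17.4615 V=17.4615[hold]; j=3 S=109.0603 intr=0.0000 cont=3.6612 V=3.6612[hold]; j=4 S=160.0388 intr=0.0000 cont=0.0000 V=0.0000[hold]; j=5 S=234.8464 intr=0.0000 cont=0.0000 V=0.0000[hold]
k=4: j=0 S=41.8090 intr=47.6010 cont=46.0283 V=47.6010[EX]; j=1 S=61.3520 intr=28.0580 cont=27.6471 V=28.0580[EX]; j=2 S=90.0300 intr=0.0000 cont=10.3944 V=10.3944[hold]; j=3 S=132.1131 intr=0.0000 cont=1.8034 V=1.8034[hold]; j=4 S=193.8673 intr=0.0000 cont=0.0000 V=0.0000[hold]
k=3: j=0 S=50.6465 intr=38.7635 cont=37.1908 V=38.7635[EX]; j=1 S=74.3204 intr=15.0896 cont=18.9122 V=18.9122[hold]; j=2 S=109.0603 intr=0.0000 cont=6.0034 V=6.0034[hold]; j=3 S=160.0388 intr=0.0000 cont=0.8883 V=0.8883[hold]
k=2: j=0 S=61.3520 intr=28.0580 cont=28.3578 V=28.3578[hold]; j=1 S=90.0300 intr=0.0000 cont=12.2563 V=12.2563[hold]; j=2 S=132.1131 intr=0.0000 cont=3.3922 V=3.3922[hold]
k=1: j=0 S=74.3204 intr=15.0896 cont=19.9719 V=19.9719[hold]; j=1 S=109.0603 intr=0.0000 cont=7.6988 V=7.6988[hold]
k=0: j=0 S=90.0300 intr=0.0000 cont=13.6087 V=13.6087[hold]

price = 13.6087
tree:
13.6087
19.9719 7.6988
28.3578 12.2563 3.3922
38.7635 18.9122 6.0034 0.8883
47.6010 28.0580 10.3944 1.8034 0.0000
54.8964 38.7635 17.4615 3.6612 0.0000 0.0000
60.9188 47.6010 28.0580 7.4327 0.0000 0.0000 0.0000
65.8903 54.8964 38.7635 15.0896 0.0000 0.0000 0.0000 0.0000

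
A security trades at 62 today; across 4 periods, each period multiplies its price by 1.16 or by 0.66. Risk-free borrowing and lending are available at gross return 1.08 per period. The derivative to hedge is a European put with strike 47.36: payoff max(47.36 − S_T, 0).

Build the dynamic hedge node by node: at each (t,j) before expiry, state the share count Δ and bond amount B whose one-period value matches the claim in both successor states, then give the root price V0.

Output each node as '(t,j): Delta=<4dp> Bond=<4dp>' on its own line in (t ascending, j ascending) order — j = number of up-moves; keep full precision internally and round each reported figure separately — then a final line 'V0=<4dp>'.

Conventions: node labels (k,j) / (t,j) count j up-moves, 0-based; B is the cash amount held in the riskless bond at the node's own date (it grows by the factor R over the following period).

Risk-neutral probability p* = (R−d)/(u−d) = (1.08−0.66)/(1.16−0.66) = 0.8400.
Payoffs at expiry: V(4,0)=35.5957, V(4,1)=26.6833, V(4,2)=11.0191, V(4,3)=0.0000, V(4,4)=0.0000
  t=3,j=0: stock 17.8248 → up 20.6767 (V=26.6833), down 11.7643 (V=35.5957). Price 26.0271; hedge Δ=-1.0000, bond B=43.8519.
  t=3,j=1: stock 31.3284 → up 36.3409 (V=11.0191), down 20.6767 (V=26.6833). Price 12.5235; hedge Δ=-1.0000, bond B=43.8519.
  t=3,j=2: stock 55.0620 → up 63.8719 (V=0.0000), down 36.3409 (V=11.0191). Price 1.6325; hedge Δ=-0.4002, bond B=23.6707.
  t=3,j=3: stock 96.7756 → up 112.2596 (V=0.0000), down 63.8719 (V=0.0000). Price 0.0000; hedge Δ=0.0000, bond B=0.0000.
  t=2,j=0: stock 27.0072 → up 31.3284 (V=12.5235), down 17.8248 (V=26.0271). Price 13.5964; hedge Δ=-1.0000, bond B=40.6036.
  t=2,j=1: stock 47.4672 → up 55.0620 (V=1.6325), down 31.3284 (V=12.5235). Price 3.1250; hedge Δ=-0.4589, bond B=24.9071.
  t=2,j=2: stock 83.4272 → up 96.7756 (V=0.0000), down 55.0620 (V=1.6325). Price 0.2418; hedge Δ=-0.0391, bond B=3.5068.
  t=1,j=0: stock 40.9200 → up 47.4672 (V=3.1250), down 27.0072 (V=13.5964). Price 4.4449; hedge Δ=-0.5118, bond B=25.3875.
  t=1,j=1: stock 71.9200 → up 83.4272 (V=0.2418), down 47.4672 (V=3.1250). Price 0.6511; hedge Δ=-0.0802, bond B=6.4174.
  t=0,j=0: stock 62.0000 → up 71.9200 (V=0.6511), down 40.9200 (V=4.4449). Price 1.1649; hedge Δ=-0.1224, bond B=8.7524.
Sanity check at the root: Δ(0,0)·S0 + B(0,0) reproduces V0 = 1.1649.

(0,0): Delta=-0.1224 Bond=8.7524
(1,0): Delta=-0.5118 Bond=25.3875
(1,1): Delta=-0.0802 Bond=6.4174
(2,0): Delta=-1.0000 Bond=40.6036
(2,1): Delta=-0.4589 Bond=24.9071
(2,2): Delta=-0.0391 Bond=3.5068
(3,0): Delta=-1.0000 Bond=43.8519
(3,1): Delta=-1.0000 Bond=43.8519
(3,2): Delta=-0.4002 Bond=23.6707
(3,3): Delta=0.0000 Bond=0.0000
V0=1.1649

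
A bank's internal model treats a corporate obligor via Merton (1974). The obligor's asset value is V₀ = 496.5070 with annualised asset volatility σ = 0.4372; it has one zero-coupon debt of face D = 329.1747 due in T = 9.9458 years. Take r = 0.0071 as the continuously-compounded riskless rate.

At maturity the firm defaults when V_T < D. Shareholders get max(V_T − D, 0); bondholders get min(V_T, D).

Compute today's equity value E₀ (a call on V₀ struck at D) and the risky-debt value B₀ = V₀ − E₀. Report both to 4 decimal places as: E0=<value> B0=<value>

Equity is a call on the firm's assets struck at D = 329.1747:
d₁ = [ln(V₀/D) + (r + σ²/2)T] / (σ√T)
   = [ln(496.5070/329.1747) + (0.0071 + 0.5·0.4372²)·9.9458] / (0.4372·√9.9458)
   = [0.411009 + 1.021154] / 1.378796 = 1.038706
d₂ = d₁ − σ√T = 1.038706 − 1.378796 = -0.340090
N(d₁) = 0.850529,  N(d₂) = 0.366894,  e^(−rT) = 0.931820
E₀ = V₀·N(d₁) − D·e^(−rT)·N(d₂)
   = 496.5070·0.850529 − 329.1747·0.931820·0.366894 = 309.755592
B₀ = V₀ − E₀ = 496.5070 − 309.755592 = 186.751408

E0=309.7556 B0=186.7514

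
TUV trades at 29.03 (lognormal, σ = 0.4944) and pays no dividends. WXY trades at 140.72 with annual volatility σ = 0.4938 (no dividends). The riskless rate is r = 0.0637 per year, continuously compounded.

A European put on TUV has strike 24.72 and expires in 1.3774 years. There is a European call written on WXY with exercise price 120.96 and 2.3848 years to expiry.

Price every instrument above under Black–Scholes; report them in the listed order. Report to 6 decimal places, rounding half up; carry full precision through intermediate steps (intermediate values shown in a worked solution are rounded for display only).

price(TUV put K=24.72) = 3.219159
price(WXY call K=120.96) = 57.407003

[TUV put K=24.72]
σ√T = 0.4944·√1.3774 = 0.580241
d₁ = (ln(S/K) + (r+σ²/2)T) / (σ√T) = (ln(29.03/24.72) + (0.0637+0.4944²/2)·1.3774) / 0.580241 = (0.160717 + 0.256080) / 0.580241 = 0.718318
d₂ = d₁ − σ√T = 0.718318 − 0.580241 = 0.138076
e^{−rT} = 0.915999
N(−d₁) = 0.236281,  N(−d₂) = 0.445090
price = K·e^{−rT}·N(−d₂) − S·N(−d₁) = 10.078389 − 6.859230 = 3.219159
[WXY call K=120.96]
σ√T = 0.4938·√2.3848 = 0.762565
d₁ = (ln(S/K) + (r+σ²/2)T) / (σ√T) = (ln(140.72/120.96) + (0.0637+0.4938²/2)·2.3848) / 0.762565 = (0.151312 + 0.442665) / 0.762565 = 0.778919
d₂ = d₁ − σ√T = 0.778919 − 0.762565 = 0.016354
e^{−rT} = 0.859064
N(d₁) = 0.781986,  N(d₂) = 0.506524
price = S·N(d₁) − K·e^{−rT}·N(d₂) = 110.041124 − 52.634121 = 57.407003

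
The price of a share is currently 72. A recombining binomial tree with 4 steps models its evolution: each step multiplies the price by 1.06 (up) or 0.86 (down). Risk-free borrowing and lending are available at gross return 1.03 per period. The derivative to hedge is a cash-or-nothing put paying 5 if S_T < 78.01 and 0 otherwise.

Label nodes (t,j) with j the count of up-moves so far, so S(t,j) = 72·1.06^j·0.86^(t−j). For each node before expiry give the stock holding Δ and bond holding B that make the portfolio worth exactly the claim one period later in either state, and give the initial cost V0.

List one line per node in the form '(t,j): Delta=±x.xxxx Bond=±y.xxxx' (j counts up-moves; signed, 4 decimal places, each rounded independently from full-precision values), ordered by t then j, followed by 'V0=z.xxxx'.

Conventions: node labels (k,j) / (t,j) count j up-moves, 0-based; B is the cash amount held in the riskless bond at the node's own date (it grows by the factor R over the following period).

(0,0): Delta=-0.1951 Bond=16.1737
(1,0): Delta=0.0000 Bond=4.5757
(1,1): Delta=-0.2231 Bond=18.7913
(2,0): Delta=0.0000 Bond=4.7130
(2,1): Delta=0.0000 Bond=4.7130
(2,2): Delta=-0.2550 Bond=21.9389
(3,0): Delta=0.0000 Bond=4.8544
(3,1): Delta=0.0000 Bond=4.8544
(3,2): Delta=0.0000 Bond=4.8544
(3,3): Delta=-0.2915 Bond=25.7282
V0=2.1235

No-arbitrage ⇒ martingale measure with p* = (R−d)/(u−d) = 0.8500.
Payoffs at expiry: V(4,0)=5.0000, V(4,1)=5.0000, V(4,2)=5.0000, V(4,3)=5.0000, V(4,4)=0.0000
Node (3,0) S=45.7960: V=(p*·5.0000+(1−p*)·5.0000)/1.03=4.8544; Δ=(5.0000−5.0000)/(48.5438−39.3846)=0.0000; B=V−Δ·S=4.8544
Node (3,1) S=56.4463: V=(p*·5.0000+(1−p*)·5.0000)/1.03=4.8544; Δ=(5.0000−5.0000)/(59.8330−48.5438)=0.0000; B=V−Δ·S=4.8544
Node (3,2) S=69.5733: V=(p*·5.0000+(1−p*)·5.0000)/1.03=4.8544; Δ=(5.0000−5.0000)/(73.7477−59.8330)=0.0000; B=V−Δ·S=4.8544
Node (3,3) S=85.7532: V=(p*·0.0000+(1−p*)·5.0000)/1.03=0.7282; Δ=(0.0000−5.0000)/(90.8983−73.7477)=-0.2915; B=V−Δ·S=25.7282
Node (2,0) S=53.2512: V=(p*·4.8544+(1−p*)·4.8544)/1.03=4.7130; Δ=(4.8544−4.8544)/(56.4463−45.7960)=0.0000; B=V−Δ·S=4.7130
Node (2,1) S=65.6352: V=(p*·4.8544+(1−p*)·4.8544)/1.03=4.7130; Δ=(4.8544−4.8544)/(69.5733−56.4463)=0.0000; B=V−Δ·S=4.7130
Node (2,2) S=80.8992: V=(p*·0.7282+(1−p*)·4.8544)/1.03=1.3079; Δ=(0.7282−4.8544)/(85.7532−69.5733)=-0.2550; B=V−Δ·S=21.9389
Node (1,0) S=61.9200: V=(p*·4.7130+(1−p*)·4.7130)/1.03=4.5757; Δ=(4.7130−4.7130)/(65.6352−53.2512)=0.0000; B=V−Δ·S=4.5757
Node (1,1) S=76.3200: V=(p*·1.3079+(1−p*)·4.7130)/1.03=1.7657; Δ=(1.3079−4.7130)/(80.8992−65.6352)=-0.2231; B=V−Δ·S=18.7913
Node (0,0) S=72.0000: V=(p*·1.7657+(1−p*)·4.5757)/1.03=2.1235; Δ=(1.7657−4.5757)/(76.3200−61.9200)=-0.1951; B=V−Δ·S=16.1737
Check: Δ(0,0)·S0 + B(0,0) = 2.1235 = V0.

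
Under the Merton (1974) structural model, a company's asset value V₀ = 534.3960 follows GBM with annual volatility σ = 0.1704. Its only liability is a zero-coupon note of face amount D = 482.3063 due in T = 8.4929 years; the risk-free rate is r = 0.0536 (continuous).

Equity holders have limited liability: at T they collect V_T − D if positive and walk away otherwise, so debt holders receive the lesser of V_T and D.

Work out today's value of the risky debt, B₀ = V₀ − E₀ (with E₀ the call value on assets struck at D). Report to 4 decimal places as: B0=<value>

B0=293.0382

Equity is a call on the firm's assets struck at D = 482.3063:
d₁ = [ln(V₀/D) + (r + σ²/2)T] / (σ√T)
   = [ln(534.3960/482.3063) + (0.0536 + 0.5·0.1704²)·8.4929] / (0.1704·√8.4929)
   = [0.102558 + 0.578520] / 0.496590 = 1.371510
d₂ = d₁ − σ√T = 1.371510 − 0.496590 = 0.874921
N(d₁) = 0.914892,  N(d₂) = 0.809192,  e^(−rT) = 0.634309
E₀ = V₀·N(d₁) − D·e^(−rT)·N(d₂)
   = 534.3960·0.914892 − 482.3063·0.634309·0.809192 = 241.357794
B₀ = V₀ − E₀ = 534.3960 − 241.357794 = 293.038206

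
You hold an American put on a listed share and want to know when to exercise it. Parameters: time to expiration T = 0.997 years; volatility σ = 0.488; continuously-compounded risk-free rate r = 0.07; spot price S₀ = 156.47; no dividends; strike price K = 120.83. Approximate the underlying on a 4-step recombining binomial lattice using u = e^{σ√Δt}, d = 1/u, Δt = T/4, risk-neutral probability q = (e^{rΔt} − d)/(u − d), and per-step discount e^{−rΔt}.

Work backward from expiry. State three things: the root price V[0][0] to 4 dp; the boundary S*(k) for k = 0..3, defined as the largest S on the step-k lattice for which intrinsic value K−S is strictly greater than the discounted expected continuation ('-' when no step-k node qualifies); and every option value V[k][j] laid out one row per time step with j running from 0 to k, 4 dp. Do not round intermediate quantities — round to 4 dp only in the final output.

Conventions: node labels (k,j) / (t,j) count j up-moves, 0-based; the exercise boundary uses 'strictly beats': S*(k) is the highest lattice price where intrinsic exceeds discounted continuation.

price = 10.9908
boundary = - - - 75.3364
tree:
10.9908
18.2405 3.3902
29.4150 6.5732 0.0000
45.4936 12.7446 0.0000 0.0000
61.7833 24.7101 0.0000 0.0000 0.0000

Δt=0.24925, u=1.27588, d=0.78377, q=0.47516, disc=e^(-rΔt)=0.98270
k=4 terminal: V=max(K-S,0) → 61.7833 24.7101 0.0000 0.0000 0.0000
k=3: j=0 S=75.3364 intr=45.4936 cont=43.4037 V=45.4936[EX]; j=1 S=122.6372 intr=0.0000 cont=12.7446 V=12.7446[hold]; j=2 S=199.6365 intr=0.0000 cont=0.0000 V=0.0000[hold]; j=3 S=324.9806 intr=0.0000 cont=0.0000 V=0.0000[hold]  S*(3)=75.3364
k=2: j=0 S=96.1199 intr=24.7101 cont=29.4150 V=29.4150[hold]; j=1 S=156.4700 intr=0.0000 cont=6.5732 V=6.5732[hold]; j=2 S=254.7116 intr=0.0000 cont=0.0000 V=0.0000[hold]  S*(2)=-
k=1: j=0 S=122.6372 intr=0.0000 cont=18.2405 V=18.2405[hold]; j=1 S=199.6365 intr=0.0000 cont=3.3902 V=3.3902[hold]  S*(1)=-
k=0: j=0 S=156.4700 intr=0.0000 cont=10.9908 V=10.9908[hold]  S*(0)=-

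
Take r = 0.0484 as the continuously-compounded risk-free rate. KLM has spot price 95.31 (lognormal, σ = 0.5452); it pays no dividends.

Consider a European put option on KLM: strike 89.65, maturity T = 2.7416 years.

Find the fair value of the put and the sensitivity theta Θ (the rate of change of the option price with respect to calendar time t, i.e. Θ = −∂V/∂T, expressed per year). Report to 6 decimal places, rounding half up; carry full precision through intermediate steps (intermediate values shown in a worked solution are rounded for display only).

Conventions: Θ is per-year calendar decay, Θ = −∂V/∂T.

price = 22.515279
Θ = -2.759023

σ√T = 0.5452·√2.7416 = 0.902730
d₁ = (ln(S/K) + (r+σ²/2)T) / (σ√T) = (ln(95.31/89.65) + (0.0484+0.5452²/2)·2.7416) / 0.902730 = (0.061222 + 0.540154) / 0.902730 = 0.666175
d₂ = d₁ − σ√T = 0.666175 − 0.902730 = -0.236556
e^{−rT} = 0.875734
N(−d₁) = 0.252650,  N(−d₂) = 0.593499
Put price V = K·e^{−rT}·N(−d₂) − S·N(−d₁) = 46.595330 − 24.080051 = 22.515279
φ(d₁) = (1/√(2π))·e^{−d₁²/2} = 0.319553
Θ = −S·φ(d₁)·σ/(2√T) + r·K·e^{−rT}·N(−d₂) = −5.014237 + 2.255214 = -2.759023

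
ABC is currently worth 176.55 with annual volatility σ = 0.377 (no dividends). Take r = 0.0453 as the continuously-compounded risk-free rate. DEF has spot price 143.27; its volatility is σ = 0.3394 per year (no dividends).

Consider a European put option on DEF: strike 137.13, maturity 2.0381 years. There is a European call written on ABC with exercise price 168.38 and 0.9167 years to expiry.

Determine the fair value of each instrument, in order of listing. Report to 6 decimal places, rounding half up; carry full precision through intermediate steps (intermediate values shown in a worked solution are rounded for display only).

[DEF put K=137.13]
σ√T = 0.3394·√2.0381 = 0.484534
d₁ = (ln(S/K) + (r+σ²/2)T) / (σ√T) = (ln(143.27/137.13) + (0.0453+0.3394²/2)·2.0381) / 0.484534 = (0.043802 + 0.209713) / 0.484534 = 0.523212
d₂ = d₁ − σ√T = 0.523212 − 0.484534 = 0.038678
e^{−rT} = 0.911808
N(−d₁) = 0.300413,  N(−d₂) = 0.484574
price = K·e^{−rT}·N(−d₂) − S·N(−d₁) = 60.589254 − 43.040213 = 17.549041
[ABC call K=168.38]
σ√T = 0.377·√0.9167 = 0.360957
d₁ = (ln(S/K) + (r+σ²/2)T) / (σ√T) = (ln(176.55/168.38) + (0.0453+0.377²/2)·0.9167) / 0.360957 = (0.047381 + 0.106671) / 0.360957 = 0.426789
d₂ = d₁ − σ√T = 0.426789 − 0.360957 = 0.065832
e^{−rT} = 0.959324
N(d₁) = 0.665233,  N(d₂) = 0.526244
price = S·N(d₁) − K·e^{−rT}·N(d₂) = 117.446943 − 85.004729 = 32.442214

price(DEF put K=137.13) = 17.549041
price(ABC call K=168.38) = 32.442214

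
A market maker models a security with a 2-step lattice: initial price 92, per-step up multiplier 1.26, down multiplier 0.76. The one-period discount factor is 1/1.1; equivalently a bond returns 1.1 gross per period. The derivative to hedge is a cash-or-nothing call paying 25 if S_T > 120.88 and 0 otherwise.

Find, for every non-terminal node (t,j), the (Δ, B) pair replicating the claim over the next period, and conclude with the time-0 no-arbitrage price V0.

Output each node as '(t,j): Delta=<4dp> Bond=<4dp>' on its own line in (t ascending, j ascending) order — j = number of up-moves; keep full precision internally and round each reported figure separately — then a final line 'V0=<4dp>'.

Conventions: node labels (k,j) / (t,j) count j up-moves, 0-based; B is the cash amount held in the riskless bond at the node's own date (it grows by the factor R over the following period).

The replicating-portfolio and risk-neutral prices coincide; use p* = (1.1−0.76)/(1.26−0.76) = 0.6800 for the latter.
At maturity the claim pays: V(2,0)=0.0000, V(2,1)=0.0000, V(2,2)=25.0000
(1,0): S=69.9200. Δ = (V_up−V_dn)/(S_up−S_dn) = (0.0000−0.0000)/(88.0992−53.1392) = 0.0000. V = [p*·0.0000 + (1−p*)·0.0000]/1.1 = 0.0000. B = V − Δ·S = 0.0000.
(1,1): S=115.9200. Δ = (V_up−V_dn)/(S_up−S_dn) = (25.0000−0.0000)/(146.0592−88.0992) = 0.4313. V = [p*·25.0000 + (1−p*)·0.0000]/1.1 = 15.4545. B = V − Δ·S = -34.5455.
(0,0): S=92.0000. Δ = (V_up−V_dn)/(S_up−S_dn) = (15.4545−0.0000)/(115.9200−69.9200) = 0.3360. V = [p*·15.4545 + (1−p*)·0.0000]/1.1 = 9.5537. B = V − Δ·S = -21.3554.
As a check, the time-0 holding Δ(0,0)·S0 + B(0,0) comes to 9.5537 — exactly V0.

(0,0): Delta=0.3360 Bond=-21.3554
(1,0): Delta=0.0000 Bond=0.0000
(1,1): Delta=0.4313 Bond=-34.5455
V0=9.5537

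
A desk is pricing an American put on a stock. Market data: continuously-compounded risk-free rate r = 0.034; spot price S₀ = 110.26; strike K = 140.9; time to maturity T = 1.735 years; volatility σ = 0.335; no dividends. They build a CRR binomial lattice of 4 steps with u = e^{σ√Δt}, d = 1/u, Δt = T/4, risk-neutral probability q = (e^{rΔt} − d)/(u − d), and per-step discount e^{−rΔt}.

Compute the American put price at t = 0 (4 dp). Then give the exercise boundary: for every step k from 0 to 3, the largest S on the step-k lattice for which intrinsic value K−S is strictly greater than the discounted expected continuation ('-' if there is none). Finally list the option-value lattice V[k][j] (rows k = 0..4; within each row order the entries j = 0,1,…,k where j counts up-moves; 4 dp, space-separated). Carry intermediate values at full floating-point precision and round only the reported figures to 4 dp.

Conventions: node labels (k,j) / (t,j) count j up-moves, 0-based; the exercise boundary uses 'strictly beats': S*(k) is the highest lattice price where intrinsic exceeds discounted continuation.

Δt=0.43375, u=1.24686, d=0.80201, q=0.47846, disc=e^(-rΔt)=0.98536
k=4 terminal: V=max(K-S,0) → 95.2811 69.9780 30.6400 0.0000 0.0000
k=3: j=0 S=56.8804 intr=84.0196 cont=81.9569 V=84.0196[EX]; j=1 S=88.4300 intr=52.4700 cont=50.4073 V=52.4700[EX]; j=2 S=137.4790 intr=3.4210 cont=15.7460 V=15.7460[hold]; j=3 S=213.7338 intr=0.0000 cont=0.0000 V=0.0000[hold]  S*(3)=88.4300
k=2: j=0 S=70.9220 intr=69.9780 cont=67.9153 V=69.9780[EX]; j=1 S=110.2600 intr=30.6400 cont=34.3880 V=34.3880[hold]; j=2 S=171.4173 intr=0.0000 cont=8.0919 V=8.0919[hold]  S*(2)=70.9220
k=1: j=0 S=88.4300 intr=52.4700 cont=52.1744 V=52.4700[EX]; j=1 S=137.4790 intr=3.4210 cont=21.4871 V=21.4871[hold]  S*(1)=88.4300
k=0: j=0 S=110.2600 intr=30.6400 cont=37.0947 V=37.0947[hold]  S*(0)=-

price = 37.0947
boundary = - 88.4300 70.9220 88.4300
tree:
37.0947
52.4700 21.4871
69.9780 34.3880 8.0919
84.0196 52.4700 15.7460 0.0000
95.2811 69.9780 30.6400 0.0000 0.0000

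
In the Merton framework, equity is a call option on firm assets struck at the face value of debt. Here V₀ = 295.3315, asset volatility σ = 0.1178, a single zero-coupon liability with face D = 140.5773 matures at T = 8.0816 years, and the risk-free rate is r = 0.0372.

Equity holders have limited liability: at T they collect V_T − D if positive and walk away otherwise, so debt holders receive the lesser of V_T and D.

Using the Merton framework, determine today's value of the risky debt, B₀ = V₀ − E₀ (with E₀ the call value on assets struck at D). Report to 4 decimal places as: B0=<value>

With assets at 295.3315 and a single debt payment of 140.5773 at 8.0816 years:
d₁ = [ln(V₀/D) + (r + σ²/2)T] / (σ√T)
   = [ln(295.3315/140.5773) + (0.0372 + 0.5·0.1178²)·8.0816] / (0.1178·√8.0816)
   = [0.742341 + 0.356709] / 0.334884 = 3.281886
d₂ = d₁ − σ√T = 3.281886 − 0.334884 = 2.947002
N(d₁) = 0.999484,  N(d₂) = 0.998396,  e^(−rT) = 0.740348
E₀ = V₀·N(d₁) − D·e^(−rT)·N(d₂)
   = 295.3315·0.999484 − 140.5773·0.740348·0.998396 = 191.270147
B₀ = V₀ − E₀ = 295.3315 − 191.270147 = 104.061353

B0=104.0614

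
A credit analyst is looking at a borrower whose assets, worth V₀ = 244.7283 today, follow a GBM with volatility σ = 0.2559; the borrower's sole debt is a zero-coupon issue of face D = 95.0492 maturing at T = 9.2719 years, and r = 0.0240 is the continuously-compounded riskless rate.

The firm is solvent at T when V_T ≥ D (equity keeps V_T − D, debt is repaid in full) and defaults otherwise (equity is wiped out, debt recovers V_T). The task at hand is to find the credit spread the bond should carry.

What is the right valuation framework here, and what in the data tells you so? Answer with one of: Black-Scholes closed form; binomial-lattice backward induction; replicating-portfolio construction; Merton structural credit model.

framework: Merton structural credit model

Key observation: the question is about default risk generated by asset-value dynamics against a debt face of 95.0492 — the structural framework prices exactly that.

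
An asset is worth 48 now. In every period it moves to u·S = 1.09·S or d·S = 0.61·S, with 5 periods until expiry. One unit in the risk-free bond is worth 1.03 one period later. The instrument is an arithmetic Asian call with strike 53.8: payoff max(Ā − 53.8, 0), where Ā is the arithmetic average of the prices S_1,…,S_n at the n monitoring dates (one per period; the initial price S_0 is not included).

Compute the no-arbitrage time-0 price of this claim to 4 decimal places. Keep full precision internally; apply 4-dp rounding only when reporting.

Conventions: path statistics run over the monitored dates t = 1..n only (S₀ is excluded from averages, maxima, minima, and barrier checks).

No-arbitrage gives p* = (R−d)/(u−d) = 0.8750: enumerate every path, weight its payoff by its p*-probability, and discount by R^5.
Enumerate all 2^5 = 32 price paths (U = up ×1.09, D = down ×0.61); each path with k up-moves has probability p*^k·(1−p*)^(5−k).
DDDDD: Ā=13.7472, payoff=0.0000, prob=0.000031
UDDDD: Ā=24.5647, payoff=0.0000, prob=0.000214
DUDDD: Ā=19.9567, payoff=0.0000, prob=0.000214
UUDDD: Ā=35.6602, payoff=0.0000, prob=0.001495
DDUDD: Ā=17.1458, payoff=0.0000, prob=0.000214
UDUDD: Ā=30.6375, payoff=0.0000, prob=0.001495
DUUDD: Ā=26.0295, payoff=0.0000, prob=0.001495
UUUDD: Ā=46.5118, payoff=0.0000, prob=0.010468
DDDUD: Ā=15.4311, payoff=0.0000, prob=0.000214
UDDUD: Ā=27.5737, payoff=0.0000, prob=0.001495
DUDUD: Ā=22.9657, payoff=0.0000, prob=0.001495
UUDUD: Ā=41.0370, payoff=0.0000, prob=0.010468
DDUUD: Ā=20.1548, payoff=0.0000, prob=0.001495
UDUUD: Ā=36.0143, payoff=0.0000, prob=0.010468
DUUUD: Ā=31.4063, payoff=0.0000, prob=0.010468
UUUUD: Ā=56.1194, payoff=2.3194, prob=0.073273
DDDDU: Ā=14.3852, payoff=0.0000, prob=0.000214
UDDDU: Ā=25.7047, payoff=0.0000, prob=0.001495
DUDDU: Ā=21.0967, payoff=0.0000, prob=0.001495
UUDDU: Ā=37.6974, payoff=0.0000, prob=0.010468
DDUDU: Ā=18.2858, payoff=0.0000, prob=0.001495
UDUDU: Ā=32.6747, payoff=0.0000, prob=0.010468
DUUDU: Ā=28.0667, payoff=0.0000, prob=0.010468
UUUDU: Ā=50.1520, payoff=0.0000, prob=0.073273
DDDUU: Ā=16.5712, payoff=0.0000, prob=0.001495
UDDUU: Ā=29.6108, payoff=0.0000, prob=0.010468
DUDUU: Ā=25.0028, payoff=0.0000, prob=0.010468
UUDUU: Ā=44.6772, payoff=0.0000, prob=0.073273
DDUUU: Ā=22.1919, payoff=0.0000, prob=0.010468
UDUUU: Ā=39.6545, payoff=0.0000, prob=0.073273
DUUUU: Ā=35.0465, payoff=0.0000, prob=0.073273
UUUUU: Ā=62.6240, payoff=8.8240, prob=0.512909
Price = Σ prob·payoff / R^5 = 4.695866 / 1.159274 = 4.0507

price = 4.0507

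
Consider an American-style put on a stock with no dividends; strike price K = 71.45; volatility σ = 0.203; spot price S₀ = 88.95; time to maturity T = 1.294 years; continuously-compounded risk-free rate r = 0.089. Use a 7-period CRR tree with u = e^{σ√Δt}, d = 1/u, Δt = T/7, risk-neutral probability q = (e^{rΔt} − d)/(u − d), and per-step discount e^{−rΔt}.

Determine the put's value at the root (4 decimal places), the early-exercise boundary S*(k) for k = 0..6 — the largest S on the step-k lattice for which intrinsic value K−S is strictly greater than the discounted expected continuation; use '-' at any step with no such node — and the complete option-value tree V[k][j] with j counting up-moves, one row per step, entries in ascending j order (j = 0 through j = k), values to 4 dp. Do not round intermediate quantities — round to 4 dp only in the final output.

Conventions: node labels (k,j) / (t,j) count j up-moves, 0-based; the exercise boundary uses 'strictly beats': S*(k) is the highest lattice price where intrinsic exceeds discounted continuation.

Δt=0.18486  u=1.09120  d=0.91642  q=0.57310  discount=0.98368
step 7 (expiry): payoffs max(K−S,0) = 23.1653 13.9563 2.9910 0.0000 0.0000 0.0000 0.0000 0.0000
step 6: (k=6,j=0): S=52.6884, K−S=18.7616, hold=17.5957 ⇒ V=18.7616 exercise | (k=6,j=1): S=62.7372, K−S=8.7128, hold=7.5469 ⇒ V=8.7128 exercise | (k=6,j=2): S=74.7026, K−S=0.0000, hold=1.2560 ⇒ V=1.2560 continue | (k=6,j=3): S=88.9500, K−S=0.0000, hold=0.0000 ⇒ V=0.0000 continue | (k=6,j=4): S=105.9147, K−S=0.0000, hold=0.0000 ⇒ V=0.0000 continue | (k=6,j=5): S=126.1150, K−S=0.0000, hold=0.0000 ⇒ V=0.0000 continue | (k=6,j=6): S=150.1679, K−S=0.0000, hold=0.0000 ⇒ V=0.0000 continue  boundary S*=62.7372
step 5: (k=5,j=0): S=57.4937, K−S=13.9563, hold=12.7904 ⇒ V=13.9563 exercise | (k=5,j=1): S=68.4590, K−S=2.9910, hold=4.3668 ⇒ V=4.3668 continue | (k=5,j=2): S=81.5156, K−S=0.0000, hold=0.5274 ⇒ V=0.5274 continue | (k=5,j=3): S=97.0624, K−S=0.0000, hold=0.0000 ⇒ V=0.0000 continue | (k=5,j=4): S=115.5744, K−S=0.0000, hold=0.0000 ⇒ V=0.0000 continue | (k=5,j=5): S=137.6169, K−S=0.0000, hold=0.0000 ⇒ V=0.0000 continue  boundary S*=57.4937
step 4: (k=4,j=0): S=62.7372, K−S=8.7128, hold=8.3225 ⇒ V=8.7128 exercise | (k=4,j=1): S=74.7026, K−S=0.0000, hold=2.1311 ⇒ V=2.1311 continue | (k=4,j=2): S=88.9500, K−S=0.0000, hold=0.2215 ⇒ V=0.2215 continue | (k=4,j=3): S=105.9147, K−S=0.0000, hold=0.0000 ⇒ V=0.0000 continue | (k=4,j=4): S=126.1150, K−S=0.0000, hold=0.0000 ⇒ V=0.0000 continue  boundary S*=62.7372
step 3: (k=3,j=0): S=68.4590, K−S=2.9910, hold=4.8602 ⇒ V=4.8602 continue | (k=3,j=1): S=81.5156, K−S=0.0000, hold=1.0198 ⇒ V=1.0198 continue | (k=3,j=2): S=97.0624, K−S=0.0000, hold=0.0930 ⇒ V=0.0930 continue | (k=3,j=3): S=115.5744, K−S=0.0000, hold=0.0000 ⇒ V=0.0000 continue  boundary S*=-
step 2: (k=2,j=0): S=74.7026, K−S=0.0000, hold=2.6159 ⇒ V=2.6159 continue | (k=2,j=1): S=88.9500, K−S=0.0000, hold=0.4807 ⇒ V=0.4807 continue | (k=2,j=2): S=105.9147, K−S=0.0000, hold=0.0391 ⇒ V=0.0391 continue  boundary S*=-
step 1: (k=1,j=0): S=81.5156, K−S=0.0000, hold=1.3695 ⇒ V=1.3695 continue | (k=1,j=1): S=97.0624, K−S=0.0000, hold=0.2239 ⇒ V=0.2239 continue  boundary S*=-
step 0: (k=0,j=0): S=88.9500, K−S=0.0000, hold=0.7013 ⇒ V=0.7013 continue  boundary S*=-

price = 0.7013
boundary = - - - - 62.7372 57.4937 62.7372
tree:
0.7013
1.3695 0.2239
2.6159 0.4807 0.0391
4.8602 1.0198 0.0930 0.0000
8.7128 2.1311 0.2215 0.0000 0.0000
13.9563 4.3668 0.5274 0.0000 0.0000 0.0000
18.7616 8.7128 1.2560 0.0000 0.0000 0.0000 0.0000
23.1653 13.9563 2.9910 0.0000 0.0000 0.0000 0.0000 0.0000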